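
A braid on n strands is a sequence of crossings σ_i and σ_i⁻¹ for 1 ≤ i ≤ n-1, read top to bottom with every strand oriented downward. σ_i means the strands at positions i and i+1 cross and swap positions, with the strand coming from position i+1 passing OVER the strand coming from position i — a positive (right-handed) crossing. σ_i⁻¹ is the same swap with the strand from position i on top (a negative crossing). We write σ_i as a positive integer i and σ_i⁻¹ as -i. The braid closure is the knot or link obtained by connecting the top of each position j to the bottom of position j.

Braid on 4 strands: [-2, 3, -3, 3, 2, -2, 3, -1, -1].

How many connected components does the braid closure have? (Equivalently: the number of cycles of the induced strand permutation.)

Track the strand permutation on 4 strands, starting from identity.
  step 1: s2^-1 swaps positions 2,3 -> [1 3 2 4]
  step 2: s3 swaps positions 3,4 -> [1 3 4 2]
  step 3: s3^-1 swaps positions 3,4 -> [1 3 2 4]
  step 4: s3 swaps positions 3,4 -> [1 3 4 2]
  step 5: s2 swaps positions 2,3 -> [1 4 3 2]
  step 6: s2^-1 swaps positions 2,3 -> [1 3 4 2]
  step 7: s3 swaps positions 3,4 -> [1 3 2 4]
  step 8: s1^-1 swaps positions 1,2 -> [3 1 2 4]
  step 9: s1^-1 swaps positions 1,2 -> [1 3 2 4]
Final permutation (position -> original strand): [1 3 2 4]
Closure components = cycle count of this permutation = 3.

Answer: 3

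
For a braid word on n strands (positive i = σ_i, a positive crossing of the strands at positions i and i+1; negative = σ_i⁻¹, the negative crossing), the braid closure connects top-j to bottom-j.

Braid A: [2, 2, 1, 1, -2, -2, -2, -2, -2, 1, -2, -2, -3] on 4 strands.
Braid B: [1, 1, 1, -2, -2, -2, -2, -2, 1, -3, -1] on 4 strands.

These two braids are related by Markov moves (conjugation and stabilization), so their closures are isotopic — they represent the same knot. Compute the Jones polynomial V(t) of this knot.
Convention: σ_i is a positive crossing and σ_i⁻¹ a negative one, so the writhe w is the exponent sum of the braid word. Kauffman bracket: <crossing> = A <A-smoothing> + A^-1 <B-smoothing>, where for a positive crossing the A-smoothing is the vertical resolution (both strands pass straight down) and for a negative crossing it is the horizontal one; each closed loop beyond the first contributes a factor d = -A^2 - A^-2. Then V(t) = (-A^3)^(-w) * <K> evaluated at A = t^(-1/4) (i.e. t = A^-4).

-t^2 + t - 1 + 3*t^-1 - 2*t^-2 + 3*t^-3 - 2*t^-4 + t^-5 - t^-6

Derivation:
Markov-equivalent braids have isotopic closures, hence identical knot invariants. Strip the Markov moves from each word to reach a common short braid β, then compute V(t) once on β.
Braid A: s2 s2 s1 s1 s2^-1 s2^-1 s2^-1 s2^-1 s2^-1 s1 s2^-1 s2^-1 s3^-1 on 4 strands reduces by inverse Markov moves (closure unchanged at each step):
  Destabilize: the word has the form β·s3^-1 where s3^-1 occurs only as the final letter (β ∈ B_3); drop it and the last strand → 3 strands.
  Deconjugate: the word is γ·β·γ⁻¹ with γ = s2 s2 (prefix) and γ⁻¹ = s2^-1 s2^-1 (suffix); strip both.
Reduced to β = s1 s1 s2^-1 s2^-1 s2^-1 s2^-1 s2^-1 s1 on 3 strands, 8 crossings.
Braid B: s1 s1 s1 s2^-1 s2^-1 s2^-1 s2^-1 s2^-1 s1 s3^-1 s1^-1 on 4 strands reduces by inverse Markov moves (closure unchanged at each step):
  Deconjugate: the word is γ·β·γ⁻¹ with γ = s1 (prefix) and γ⁻¹ = s1^-1 (suffix); strip both.
  Destabilize: the word has the form β·s3^-1 where s3^-1 occurs only as the final letter (β ∈ B_3); drop it and the last strand → 3 strands.
Reduced to β = s1 s1 s2^-1 s2^-1 s2^-1 s2^-1 s2^-1 s1 on 3 strands, 8 crossings.
Both give the same β = s1 s1 s2^-1 s2^-1 s2^-1 s2^-1 s2^-1 s1 on 3 strands, so one state sum suffices:
Braid: s1 s1 s2^-1 s2^-1 s2^-1 s2^-1 s2^-1 s1 on 3 strands, 8 crossings.
Writhe w = (#positive) - (#negative) = 3 - 5 = -2.
Enumerate smoothing states for the bracket polynomial. There are 2^8 = 256 states.
For each crossing: s=0 is the vertical smoothing, s=1 horizontal. Crossing k contributes A^(sign_k * (1 - 2*s_k)); loop factor d = -A^2 - A^-2.
Tabulate the states by total A-exponent and number of loops L (A-exp: L × count):
  A^8: L=6 ×1
  A^6: L=5 ×8
  A^4: L=4 ×25, L=6 ×3
  A^2: L=3 ×40, L=5 ×15, L=7 ×1
  A^0: L=2 ×35, L=4 ×30, L=6 ×5
  A^-2: L=1 ×15, L=3 ×31, L=5 ×10
  A^-4: L=2 ×18, L=4 ×10
  A^-6: L=3 ×8
  A^-8: L=4 ×1
Each group contributes A^e * Σ count * d^(L-1):
Powers of d = -A^2 - A^-2: d^2 = A^4 + 2 + A^-4; d^3 = -A^6 - 3*A^2 - 3*A^-2 - A^-6; d^4 = A^8 + 4*A^4 + 6 + 4*A^-4 + A^-8; d^5 = -A^10 - 5*A^6 - 10*A^2 - 10*A^-2 - 5*A^-6 - A^-10; d^6 = A^12 + 6*A^8 + 15*A^4 + 20 + 15*A^-4 + 6*A^-8 + A^-12.
  A^8 * (d^5) = -A^18 - 5*A^14 - 10*A^10 - 10*A^6 - 5*A^2 - A^-2
  A^6 * (8*d^4) = 8*A^14 + 32*A^10 + 48*A^6 + 32*A^2 + 8*A^-2
  A^4 * (25*d^3 + 3*d^5) = -3*A^14 - 40*A^10 - 105*A^6 - 105*A^2 - 40*A^-2 - 3*A^-6
  A^2 * (40*d^2 + 15*d^4 + d^6) = A^14 + 21*A^10 + 115*A^6 + 190*A^2 + 115*A^-2 + 21*A^-6 + A^-10
  A^0 * (35*d + 30*d^3 + 5*d^5) = -5*A^10 - 55*A^6 - 175*A^2 - 175*A^-2 - 55*A^-6 - 5*A^-10
  A^-2 * (15 + 31*d^2 + 10*d^4) = 10*A^6 + 71*A^2 + 137*A^-2 + 71*A^-6 + 10*A^-10
  A^-4 * (18*d + 10*d^3) = -10*A^2 - 48*A^-2 - 48*A^-6 - 10*A^-10
  A^-6 * (8*d^2) = 8*A^-2 + 16*A^-6 + 8*A^-10
  A^-8 * (d^3) = -A^-2 - 3*A^-6 - 3*A^-10 - A^-14
Summing the groups: <K> = -A^18 + A^14 - 2*A^10 + 3*A^6 - 2*A^2 + 3*A^-2 - A^-6 + A^-10 - A^-14
Normalise by the writhe: (-A^3)^(-w) = (-A^3)^(2) = A^6, so f(A) = A^6 * <K> = -A^24 + A^20 - 2*A^16 + 3*A^12 - 2*A^8 + 3*A^4 - 1 + A^-4 - A^-8.
Substitute A = t^(-1/4), i.e. A^e → t^(-e/4): V(t) = -t^2 + t - 1 + 3*t^-1 - 2*t^-2 + 3*t^-3 - 2*t^-4 + t^-5 - t^-6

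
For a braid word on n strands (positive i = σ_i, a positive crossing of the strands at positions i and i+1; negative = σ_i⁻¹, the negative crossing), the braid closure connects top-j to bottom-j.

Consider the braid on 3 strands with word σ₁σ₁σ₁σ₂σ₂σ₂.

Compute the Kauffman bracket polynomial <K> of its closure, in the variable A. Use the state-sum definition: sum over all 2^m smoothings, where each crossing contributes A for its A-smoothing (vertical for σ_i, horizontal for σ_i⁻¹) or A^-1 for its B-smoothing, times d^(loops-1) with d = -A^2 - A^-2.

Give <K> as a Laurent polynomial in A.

Braid: s1 s1 s1 s2 s2 s2 on 3 strands, 6 crossings.
Writhe w = (#positive) - (#negative) = 6 - 0 = 6.
Enumerate smoothing states for the bracket polynomial. There are 2^6 = 64 states.
For each crossing: s=0 is the vertical smoothing, s=1 horizontal. Crossing k contributes A^(sign_k * (1 - 2*s_k)); loop factor d = -A^2 - A^-2.
Tabulate the states by total A-exponent and number of loops L (A-exp: L × count):
  A^6: L=3 ×1
  A^4: L=2 ×6
  A^2: L=1 ×9, L=3 ×6
  A^0: L=2 ×18, L=4 ×2
  A^-2: L=3 ×15
  A^-4: L=4 ×6
  A^-6: L=5 ×1
Each group contributes A^e * Σ count * d^(L-1):
Powers of d = -A^2 - A^-2: d^2 = A^4 + 2 + A^-4; d^3 = -A^6 - 3*A^2 - 3*A^-2 - A^-6; d^4 = A^8 + 4*A^4 + 6 + 4*A^-4 + A^-8.
  A^6 * (d^2) = A^10 + 2*A^6 + A^2
  A^4 * (6*d) = -6*A^6 - 6*A^2
  A^2 * (9 + 6*d^2) = 6*A^6 + 21*A^2 + 6*A^-2
  A^0 * (18*d + 2*d^3) = -2*A^6 - 24*A^2 - 24*A^-2 - 2*A^-6
  A^-2 * (15*d^2) = 15*A^2 + 30*A^-2 + 15*A^-6
  A^-4 * (6*d^3) = -6*A^2 - 18*A^-2 - 18*A^-6 - 6*A^-10
  A^-6 * (d^4) = A^2 + 4*A^-2 + 6*A^-6 + 4*A^-10 + A^-14
Summing the groups: <K> = A^10 + 2*A^2 - 2*A^-2 + A^-6 - 2*A^-10 + A^-14

Answer: A^10 + 2*A^2 - 2*A^-2 + A^-6 - 2*A^-10 + A^-14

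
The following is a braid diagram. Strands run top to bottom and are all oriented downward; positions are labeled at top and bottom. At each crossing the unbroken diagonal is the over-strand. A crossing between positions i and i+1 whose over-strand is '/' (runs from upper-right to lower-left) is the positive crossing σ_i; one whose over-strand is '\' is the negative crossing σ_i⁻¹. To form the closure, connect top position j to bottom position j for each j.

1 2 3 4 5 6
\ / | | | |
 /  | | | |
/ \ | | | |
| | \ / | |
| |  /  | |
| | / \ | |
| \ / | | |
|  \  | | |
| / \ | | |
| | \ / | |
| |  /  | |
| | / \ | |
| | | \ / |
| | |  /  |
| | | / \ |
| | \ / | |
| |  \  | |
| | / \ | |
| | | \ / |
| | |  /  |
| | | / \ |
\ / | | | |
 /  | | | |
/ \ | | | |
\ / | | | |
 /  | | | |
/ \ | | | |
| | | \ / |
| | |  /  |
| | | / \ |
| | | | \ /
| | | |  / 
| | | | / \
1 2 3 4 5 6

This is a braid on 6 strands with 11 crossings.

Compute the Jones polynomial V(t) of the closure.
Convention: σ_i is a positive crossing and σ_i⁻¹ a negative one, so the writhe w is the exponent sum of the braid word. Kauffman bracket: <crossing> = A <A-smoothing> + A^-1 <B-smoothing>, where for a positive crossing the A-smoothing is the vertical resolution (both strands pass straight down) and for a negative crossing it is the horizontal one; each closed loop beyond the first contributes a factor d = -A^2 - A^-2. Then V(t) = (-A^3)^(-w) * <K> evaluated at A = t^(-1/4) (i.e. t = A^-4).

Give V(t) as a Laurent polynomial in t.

Reading the diagram top to bottom ('/'-over between positions i,i+1 = s_i, '\'-over = s_i^-1): braid word = s1 s3 s2^-1 s3 s4 s3^-1 s4 s1 s1 s4 s5.
The presented braid s1 s3 s2^-1 s3 s4 s3^-1 s4 s1 s1 s4 s5 on 6 strands reduces by inverse Markov moves (closure unchanged at each step):
  Destabilize: the word has the form β·s5 where s5 occurs only as the final letter (β ∈ B_5); drop it and the last strand → 5 strands.
Reduced to β = s1 s3 s2^-1 s3 s4 s3^-1 s4 s1 s1 s4 on 5 strands, 10 crossings.
Compute on β:
Braid: s1 s3 s2^-1 s3 s4 s3^-1 s4 s1 s1 s4 on 5 strands, 10 crossings.
Writhe w = (#positive) - (#negative) = 8 - 2 = 6.
Enumerate smoothing states for the bracket polynomial. There are 2^10 = 1024 states.
Smooth each crossing (0=||, 1=⌣⌢); contribution A^(Σ sign_k(1-2s_k)) * d^(L-1).
Tabulate the states by total A-exponent and number of loops L (A-exp: L × count):
  A^10: L=3 ×1
  A^8: L=2 ×6, L=4 ×4
  A^6: L=1 ×9, L=3 ×32, L=5 ×4
  A^4: L=2 ×70, L=4 ×49, L=6 ×1
  A^2: L=1 ×30, L=3 ×149, L=5 ×31
  A^0: L=2 ×99, L=4 ×144, L=6 ×9
  A^-2: L=3 ×136, L=5 ×73, L=7 ×1
  A^-4: L=4 ×101, L=6 ×19
  A^-6: L=5 ×43, L=7 ×2
  A^-8: L=6 ×10
  A^-10: L=7 ×1
Each group contributes A^e * Σ count * d^(L-1):
Powers of d = -A^2 - A^-2: d^2 = A^4 + 2 + A^-4; d^3 = -A^6 - 3*A^2 - 3*A^-2 - A^-6; d^4 = A^8 + 4*A^4 + 6 + 4*A^-4 + A^-8; d^5 = -A^10 - 5*A^6 - 10*A^2 - 10*A^-2 - 5*A^-6 - A^-10; d^6 = A^12 + 6*A^8 + 15*A^4 + 20 + 15*A^-4 + 6*A^-8 + A^-12.
  A^10 * (d^2) = A^14 + 2*A^10 + A^6
  A^8 * (6*d + 4*d^3) = -4*A^14 - 18*A^10 - 18*A^6 - 4*A^2
  A^6 * (9 + 32*d^2 + 4*d^4) = 4*A^14 + 48*A^10 + 97*A^6 + 48*A^2 + 4*A^-2
  A^4 * (70*d + 49*d^3 + d^5) = -A^14 - 54*A^10 - 227*A^6 - 227*A^2 - 54*A^-2 - A^-6
  A^2 * (30 + 149*d^2 + 31*d^4) = 31*A^10 + 273*A^6 + 514*A^2 + 273*A^-2 + 31*A^-6
  A^0 * (99*d + 144*d^3 + 9*d^5) = -9*A^10 - 189*A^6 - 621*A^2 - 621*A^-2 - 189*A^-6 - 9*A^-10
  A^-2 * (136*d^2 + 73*d^4 + d^6) = A^10 + 79*A^6 + 443*A^2 + 730*A^-2 + 443*A^-6 + 79*A^-10 + A^-14
  A^-4 * (101*d^3 + 19*d^5) = -19*A^6 - 196*A^2 - 493*A^-2 - 493*A^-6 - 196*A^-10 - 19*A^-14
  A^-6 * (43*d^4 + 2*d^6) = 2*A^6 + 55*A^2 + 202*A^-2 + 298*A^-6 + 202*A^-10 + 55*A^-14 + 2*A^-18
  A^-8 * (10*d^5) = -10*A^2 - 50*A^-2 - 100*A^-6 - 100*A^-10 - 50*A^-14 - 10*A^-18
  A^-10 * (d^6) = A^2 + 6*A^-2 + 15*A^-6 + 20*A^-10 + 15*A^-14 + 6*A^-18 + A^-22
Summing the groups: <K> = A^10 - A^6 + 3*A^2 - 3*A^-2 + 4*A^-6 - 4*A^-10 + 2*A^-14 - 2*A^-18 + A^-22
Normalise by the writhe: (-A^3)^(-w) = (-A^3)^(-6) = A^-18, so f(A) = A^-18 * <K> = A^-8 - A^-12 + 3*A^-16 - 3*A^-20 + 4*A^-24 - 4*A^-28 + 2*A^-32 - 2*A^-36 + A^-40.
Substitute A = t^(-1/4), i.e. A^e → t^(-e/4): V(t) = t^10 - 2*t^9 + 2*t^8 - 4*t^7 + 4*t^6 - 3*t^5 + 3*t^4 - t^3 + t^2

Answer: t^10 - 2*t^9 + 2*t^8 - 4*t^7 + 4*t^6 - 3*t^5 + 3*t^4 - t^3 + t^2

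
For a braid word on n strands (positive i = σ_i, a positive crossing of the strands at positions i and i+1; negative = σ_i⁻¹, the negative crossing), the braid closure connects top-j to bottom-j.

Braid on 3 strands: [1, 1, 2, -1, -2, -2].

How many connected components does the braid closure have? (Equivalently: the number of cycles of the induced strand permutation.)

1

Derivation:
Track the strand permutation on 3 strands, starting from identity.
  step 1: s1 swaps positions 1,2 -> [2 1 3]
  step 2: s1 swaps positions 1,2 -> [1 2 3]
  step 3: s2 swaps positions 2,3 -> [1 3 2]
  step 4: s1^-1 swaps positions 1,2 -> [3 1 2]
  step 5: s2^-1 swaps positions 2,3 -> [3 2 1]
  step 6: s2^-1 swaps positions 2,3 -> [3 1 2]
Final permutation (position -> original strand): [3 1 2]
Closure components = cycle count of this permutation = 1.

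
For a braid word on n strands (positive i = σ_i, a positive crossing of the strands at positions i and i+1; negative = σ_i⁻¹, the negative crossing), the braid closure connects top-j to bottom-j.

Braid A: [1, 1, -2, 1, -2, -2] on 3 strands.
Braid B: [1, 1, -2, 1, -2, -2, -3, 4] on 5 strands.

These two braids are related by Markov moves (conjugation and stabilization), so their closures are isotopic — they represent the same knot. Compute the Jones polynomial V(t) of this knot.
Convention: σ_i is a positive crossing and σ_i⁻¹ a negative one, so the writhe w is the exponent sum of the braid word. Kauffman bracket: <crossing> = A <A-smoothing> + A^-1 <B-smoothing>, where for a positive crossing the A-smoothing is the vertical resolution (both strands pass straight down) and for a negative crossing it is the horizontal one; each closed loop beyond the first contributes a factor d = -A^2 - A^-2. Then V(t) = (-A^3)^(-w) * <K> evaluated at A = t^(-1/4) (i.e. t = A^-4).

Markov-equivalent braids have isotopic closures, hence identical knot invariants. Strip the Markov moves from each word to reach a common short braid β, then compute V(t) once on β.
Braid A: s1 s1 s2^-1 s1 s2^-1 s2^-1 on 3 strands has no conjugating prefix/suffix or stabilization to strip; take β = s1 s1 s2^-1 s1 s2^-1 s2^-1.
Braid B: s1 s1 s2^-1 s1 s2^-1 s2^-1 s3^-1 s4 on 5 strands reduces by inverse Markov moves (closure unchanged at each step):
  Destabilize: the word has the form β·s4 where s4 occurs only as the final letter (β ∈ B_4); drop it and the last strand → 4 strands.
  Destabilize: the word has the form β·s3^-1 where s3^-1 occurs only as the final letter (β ∈ B_3); drop it and the last strand → 3 strands.
Reduced to β = s1 s1 s2^-1 s1 s2^-1 s2^-1 on 3 strands, 6 crossings.
Both give the same β = s1 s1 s2^-1 s1 s2^-1 s2^-1 on 3 strands, so one state sum suffices:
Braid: s1 s1 s2^-1 s1 s2^-1 s2^-1 on 3 strands, 6 crossings.
Writhe w = (#positive) - (#negative) = 3 - 3 = 0.
Computing the Kauffman bracket via state sum. There are 2^6 = 64 states.
Each crossing splits two ways (0=vertical, 1=horizontal). The state's weight is A^(#A-smoothings - #B-smoothings) * d^(loops - 1).
Tabulate the states by total A-exponent and number of loops L (A-exp: L × count):
  A^6: L=4 ×1
  A^4: L=3 ×6
  A^2: L=2 ×14, L=4 ×1
  A^0: L=1 ×13, L=3 ×7
  A^-2: L=2 ×14, L=4 ×1
  A^-4: L=3 ×6
  A^-6: L=4 ×1
Each group contributes A^e * Σ count * d^(L-1):
Powers of d = -A^2 - A^-2: d^2 = A^4 + 2 + A^-4; d^3 = -A^6 - 3*A^2 - 3*A^-2 - A^-6.
  A^6 * (d^3) = -A^12 - 3*A^8 - 3*A^4 - 1
  A^4 * (6*d^2) = 6*A^8 + 12*A^4 + 6
  A^2 * (14*d + d^3) = -A^8 - 17*A^4 - 17 - A^-4
  A^0 * (13 + 7*d^2) = 7*A^4 + 27 + 7*A^-4
  A^-2 * (14*d + d^3) = -A^4 - 17 - 17*A^-4 - A^-8
  A^-4 * (6*d^2) = 6 + 12*A^-4 + 6*A^-8
  A^-6 * (d^3) = -1 - 3*A^-4 - 3*A^-8 - A^-12
Summing the groups: <K> = -A^12 + 2*A^8 - 2*A^4 + 3 - 2*A^-4 + 2*A^-8 - A^-12
Normalise by the writhe: (-A^3)^(-w) = (-A^3)^(0) = 1, so f(A) = 1 * <K> = -A^12 + 2*A^8 - 2*A^4 + 3 - 2*A^-4 + 2*A^-8 - A^-12.
Substitute A = t^(-1/4), i.e. A^e → t^(-e/4): V(t) = -t^3 + 2*t^2 - 2*t + 3 - 2*t^-1 + 2*t^-2 - t^-3

Answer: -t^3 + 2*t^2 - 2*t + 3 - 2*t^-1 + 2*t^-2 - t^-3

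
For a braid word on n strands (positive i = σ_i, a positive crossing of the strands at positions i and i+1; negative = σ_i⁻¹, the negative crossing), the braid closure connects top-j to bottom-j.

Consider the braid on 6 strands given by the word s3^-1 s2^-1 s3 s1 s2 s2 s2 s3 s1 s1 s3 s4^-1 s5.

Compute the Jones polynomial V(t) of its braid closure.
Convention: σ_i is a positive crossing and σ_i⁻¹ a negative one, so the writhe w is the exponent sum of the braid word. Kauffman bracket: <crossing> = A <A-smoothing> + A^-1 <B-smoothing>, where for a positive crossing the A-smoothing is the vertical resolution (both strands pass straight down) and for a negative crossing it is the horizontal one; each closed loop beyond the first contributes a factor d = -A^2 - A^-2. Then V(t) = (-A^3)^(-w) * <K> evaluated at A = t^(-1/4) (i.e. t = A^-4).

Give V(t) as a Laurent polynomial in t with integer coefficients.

t^10 - 3*t^9 + 4*t^8 - 6*t^7 + 6*t^6 - 5*t^5 + 5*t^4 - 2*t^3 + t^2

Derivation:
The presented braid s3^-1 s2^-1 s3 s1 s2 s2 s2 s3 s1 s1 s3 s4^-1 s5 on 6 strands reduces by inverse Markov moves (closure unchanged at each step):
  Destabilize: the word has the form β·s5 where s5 occurs only as the final letter (β ∈ B_5); drop it and the last strand → 5 strands.
  Destabilize: the word has the form β·s4^-1 where s4^-1 occurs only as the final letter (β ∈ B_4); drop it and the last strand → 4 strands.
  Deconjugate: the word is γ·β·γ⁻¹ with γ = s3^-1 (prefix) and γ⁻¹ = s3 (suffix); strip both.
Reduced to β = s2^-1 s3 s1 s2 s2 s2 s3 s1 s1 on 4 strands, 9 crossings.
Compute on β:
Braid: s2^-1 s3 s1 s2 s2 s2 s3 s1 s1 on 4 strands, 9 crossings.
Writhe w = (#positive) - (#negative) = 8 - 1 = 7.
State-sum expansion of <K>. There are 2^9 = 512 states.
Smooth each crossing (0=||, 1=⌣⌢); contribution A^(Σ sign_k(1-2s_k)) * d^(L-1).
Tabulate the states by total A-exponent and number of loops L (A-exp: L × count):
  A^9: L=3 ×1
  A^7: L=2 ×5, L=4 ×4
  A^5: L=1 ×6, L=3 ×27, L=5 ×3
  A^3: L=2 ×57, L=4 ×26, L=6 ×1
  A^1: L=1 ×39, L=3 ×77, L=5 ×10
  A^-1: L=2 ×81, L=4 ×44, L=6 ×1
  A^-3: L=3 ×73, L=5 ×11
  A^-5: L=4 ×35, L=6 ×1
  A^-7: L=5 ×9
  A^-9: L=6 ×1
Each group contributes A^e * Σ count * d^(L-1):
Powers of d = -A^2 - A^-2: d^2 = A^4 + 2 + A^-4; d^3 = -A^6 - 3*A^2 - 3*A^-2 - A^-6; d^4 = A^8 + 4*A^4 + 6 + 4*A^-4 + A^-8; d^5 = -A^10 - 5*A^6 - 10*A^2 - 10*A^-2 - 5*A^-6 - A^-10.
  A^9 * (d^2) = A^13 + 2*A^9 + A^5
  A^7 * (5*d + 4*d^3) = -4*A^13 - 17*A^9 - 17*A^5 - 4*A
  A^5 * (6 + 27*d^2 + 3*d^4) = 3*A^13 + 39*A^9 + 78*A^5 + 39*A + 3*A^-3
  A^3 * (57*d + 26*d^3 + d^5) = -A^13 - 31*A^9 - 145*A^5 - 145*A - 31*A^-3 - A^-7
  A^1 * (39 + 77*d^2 + 10*d^4) = 10*A^9 + 117*A^5 + 253*A + 117*A^-3 + 10*A^-7
  A^-1 * (81*d + 44*d^3 + d^5) = -A^9 - 49*A^5 - 223*A - 223*A^-3 - 49*A^-7 - A^-11
  A^-3 * (73*d^2 + 11*d^4) = 11*A^5 + 117*A + 212*A^-3 + 117*A^-7 + 11*A^-11
  A^-5 * (35*d^3 + d^5) = -A^5 - 40*A - 115*A^-3 - 115*A^-7 - 40*A^-11 - A^-15
  A^-7 * (9*d^4) = 9*A + 36*A^-3 + 54*A^-7 + 36*A^-11 + 9*A^-15
  A^-9 * (d^5) = -A - 5*A^-3 - 10*A^-7 - 10*A^-11 - 5*A^-15 - A^-19
Summing the groups: <K> = -A^13 + 2*A^9 - 5*A^5 + 5*A - 6*A^-3 + 6*A^-7 - 4*A^-11 + 3*A^-15 - A^-19
Normalise by the writhe: (-A^3)^(-w) = (-A^3)^(-7) = -A^-21, so f(A) = -A^-21 * <K> = A^-8 - 2*A^-12 + 5*A^-16 - 5*A^-20 + 6*A^-24 - 6*A^-28 + 4*A^-32 - 3*A^-36 + A^-40.
Substitute A = t^(-1/4), i.e. A^e → t^(-e/4): V(t) = t^10 - 3*t^9 + 4*t^8 - 6*t^7 + 6*t^6 - 5*t^5 + 5*t^4 - 2*t^3 + t^2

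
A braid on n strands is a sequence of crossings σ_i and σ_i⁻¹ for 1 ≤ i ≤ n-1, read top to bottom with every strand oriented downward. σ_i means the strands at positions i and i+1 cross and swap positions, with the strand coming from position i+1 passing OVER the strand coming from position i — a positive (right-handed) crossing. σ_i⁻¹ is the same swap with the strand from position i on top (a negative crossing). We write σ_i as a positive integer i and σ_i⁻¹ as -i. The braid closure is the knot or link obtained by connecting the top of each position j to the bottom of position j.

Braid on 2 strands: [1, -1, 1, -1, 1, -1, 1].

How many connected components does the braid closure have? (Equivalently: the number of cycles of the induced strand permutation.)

Track the strand permutation on 2 strands, starting from identity.
  step 1: s1 swaps positions 1,2 -> [2 1]
  step 2: s1^-1 swaps positions 1,2 -> [1 2]
  step 3: s1 swaps positions 1,2 -> [2 1]
  step 4: s1^-1 swaps positions 1,2 -> [1 2]
  step 5: s1 swaps positions 1,2 -> [2 1]
  step 6: s1^-1 swaps positions 1,2 -> [1 2]
  step 7: s1 swaps positions 1,2 -> [2 1]
Final permutation (position -> original strand): [2 1]
Closure components = cycle count of this permutation = 1.

Answer: 1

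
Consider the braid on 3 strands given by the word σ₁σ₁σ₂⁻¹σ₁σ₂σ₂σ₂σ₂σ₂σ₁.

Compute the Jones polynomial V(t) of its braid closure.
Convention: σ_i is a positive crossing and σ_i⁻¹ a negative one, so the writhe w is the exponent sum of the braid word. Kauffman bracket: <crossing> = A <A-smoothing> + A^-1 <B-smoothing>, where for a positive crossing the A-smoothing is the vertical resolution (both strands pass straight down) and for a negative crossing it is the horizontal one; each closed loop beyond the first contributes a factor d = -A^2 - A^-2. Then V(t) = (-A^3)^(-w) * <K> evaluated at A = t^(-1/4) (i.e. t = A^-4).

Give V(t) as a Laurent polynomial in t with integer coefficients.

Braid: s1 s1 s2^-1 s1 s2 s2 s2 s2 s2 s1 on 3 strands, 10 crossings.
Writhe w = (#positive) - (#negative) = 9 - 1 = 8.
Enumerate smoothing states for the bracket polynomial. There are 2^10 = 1024 states.
Each crossing splits two ways (0=vertical, 1=horizontal). The state's weight is A^(#A-smoothings - #B-smoothings) * d^(loops - 1).
Tabulate the states by total A-exponent and number of loops L (A-exp: L × count):
  A^10: L=2 ×1
  A^8: L=1 ×4, L=3 ×6
  A^6: L=2 ×35, L=4 ×10
  A^4: L=1 ×35, L=3 ×75, L=5 ×10
  A^2: L=2 ×115, L=4 ×90, L=6 ×5
  A^0: L=3 ×185, L=5 ×66, L=7 ×1
  A^-2: L=4 ×180, L=6 ×30
  A^-4: L=5 ×112, L=7 ×8
  A^-6: L=6 ×44, L=8 ×1
  A^-8: L=7 ×10
  A^-10: L=8 ×1
Each group contributes A^e * Σ count * d^(L-1):
Powers of d = -A^2 - A^-2: d^2 = A^4 + 2 + A^-4; d^3 = -A^6 - 3*A^2 - 3*A^-2 - A^-6; d^4 = A^8 + 4*A^4 + 6 + 4*A^-4 + A^-8; d^5 = -A^10 - 5*A^6 - 10*A^2 - 10*A^-2 - 5*A^-6 - A^-10; d^6 = A^12 + 6*A^8 + 15*A^4 + 20 + 15*A^-4 + 6*A^-8 + A^-12; d^7 = -A^14 - 7*A^10 - 21*A^6 - 35*A^2 - 35*A^-2 - 21*A^-6 - 7*A^-10 - A^-14.
  A^10 * (d) = -A^12 - A^8
  A^8 * (4 + 6*d^2) = 6*A^12 + 16*A^8 + 6*A^4
  A^6 * (35*d + 10*d^3) = -10*A^12 - 65*A^8 - 65*A^4 - 10
  A^4 * (35 + 75*d^2 + 10*d^4) = 10*A^12 + 115*A^8 + 245*A^4 + 115 + 10*A^-4
  A^2 * (115*d + 90*d^3 + 5*d^5) = -5*A^12 - 115*A^8 - 435*A^4 - 435 - 115*A^-4 - 5*A^-8
  A^0 * (185*d^2 + 66*d^4 + d^6) = A^12 + 72*A^8 + 464*A^4 + 786 + 464*A^-4 + 72*A^-8 + A^-12
  A^-2 * (180*d^3 + 30*d^5) = -30*A^8 - 330*A^4 - 840 - 840*A^-4 - 330*A^-8 - 30*A^-12
  A^-4 * (112*d^4 + 8*d^6) = 8*A^8 + 160*A^4 + 568 + 832*A^-4 + 568*A^-8 + 160*A^-12 + 8*A^-16
  A^-6 * (44*d^5 + d^7) = -A^8 - 51*A^4 - 241 - 475*A^-4 - 475*A^-8 - 241*A^-12 - 51*A^-16 - A^-20
  A^-8 * (10*d^6) = 10*A^4 + 60 + 150*A^-4 + 200*A^-8 + 150*A^-12 + 60*A^-16 + 10*A^-20
  A^-10 * (d^7) = -A^4 - 7 - 21*A^-4 - 35*A^-8 - 35*A^-12 - 21*A^-16 - 7*A^-20 - A^-24
Summing the groups: <K> = A^12 - A^8 + 3*A^4 - 4 + 5*A^-4 - 5*A^-8 + 5*A^-12 - 4*A^-16 + 2*A^-20 - A^-24
Normalise by the writhe: (-A^3)^(-w) = (-A^3)^(-8) = A^-24, so f(A) = A^-24 * <K> = A^-12 - A^-16 + 3*A^-20 - 4*A^-24 + 5*A^-28 - 5*A^-32 + 5*A^-36 - 4*A^-40 + 2*A^-44 - A^-48.
Substitute A = t^(-1/4), i.e. A^e → t^(-e/4): V(t) = -t^12 + 2*t^11 - 4*t^10 + 5*t^9 - 5*t^8 + 5*t^7 - 4*t^6 + 3*t^5 - t^4 + t^3

Answer: -t^12 + 2*t^11 - 4*t^10 + 5*t^9 - 5*t^8 + 5*t^7 - 4*t^6 + 3*t^5 - t^4 + t^3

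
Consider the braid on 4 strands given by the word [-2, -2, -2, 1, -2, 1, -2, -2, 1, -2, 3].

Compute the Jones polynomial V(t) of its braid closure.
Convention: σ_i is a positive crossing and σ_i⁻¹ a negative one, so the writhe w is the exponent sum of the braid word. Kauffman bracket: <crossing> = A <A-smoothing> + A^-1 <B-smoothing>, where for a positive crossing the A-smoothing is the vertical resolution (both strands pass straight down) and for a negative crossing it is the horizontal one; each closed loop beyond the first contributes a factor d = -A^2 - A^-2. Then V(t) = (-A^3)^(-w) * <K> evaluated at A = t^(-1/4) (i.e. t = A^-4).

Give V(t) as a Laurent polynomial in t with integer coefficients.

The presented braid s2^-1 s2^-1 s2^-1 s1 s2^-1 s1 s2^-1 s2^-1 s1 s2^-1 s3 on 4 strands reduces by inverse Markov moves (closure unchanged at each step):
  Destabilize: the word has the form β·s3 where s3 occurs only as the final letter (β ∈ B_3); drop it and the last strand → 3 strands.
Reduced to β = s2^-1 s2^-1 s2^-1 s1 s2^-1 s1 s2^-1 s2^-1 s1 s2^-1 on 3 strands, 10 crossings.
Compute on β:
Braid: s2^-1 s2^-1 s2^-1 s1 s2^-1 s1 s2^-1 s2^-1 s1 s2^-1 on 3 strands, 10 crossings.
Writhe w = (#positive) - (#negative) = 3 - 7 = -4.
Computing the Kauffman bracket via state sum. There are 2^10 = 1024 states.
For each crossing: s=0 is the vertical smoothing, s=1 horizontal. Crossing k contributes A^(sign_k * (1 - 2*s_k)); loop factor d = -A^2 - A^-2.
Tabulate the states by total A-exponent and number of loops L (A-exp: L × count):
  A^10: L=8 ×1
  A^8: L=7 ×10
  A^6: L=6 ×45
  A^4: L=5 ×119, L=7 ×1
  A^2: L=4 ×202, L=6 ×8
  A^0: L=3 ×224, L=5 ×28
  A^-2: L=2 ×156, L=4 ×53, L=6 ×1
  A^-4: L=1 ×57, L=3 ×59, L=5 ×4
  A^-6: L=2 ×38, L=4 ×7
  A^-8: L=3 ×10
  A^-10: L=4 ×1
Each group contributes A^e * Σ count * d^(L-1):
Powers of d = -A^2 - A^-2: d^2 = A^4 + 2 + A^-4; d^3 = -A^6 - 3*A^2 - 3*A^-2 - A^-6; d^4 = A^8 + 4*A^4 + 6 + 4*A^-4 + A^-8; d^5 = -A^10 - 5*A^6 - 10*A^2 - 10*A^-2 - 5*A^-6 - A^-10; d^6 = A^12 + 6*A^8 + 15*A^4 + 20 + 15*A^-4 + 6*A^-8 + A^-12; d^7 = -A^14 - 7*A^10 - 21*A^6 - 35*A^2 - 35*A^-2 - 21*A^-6 - 7*A^-10 - A^-14.
  A^10 * (d^7) = -A^24 - 7*A^20 - 21*A^16 - 35*A^12 - 35*A^8 - 21*A^4 - 7 - A^-4
  A^8 * (10*d^6) = 10*A^20 + 60*A^16 + 150*A^12 + 200*A^8 + 150*A^4 + 60 + 10*A^-4
  A^6 * (45*d^5) = -45*A^16 - 225*A^12 - 450*A^8 - 450*A^4 - 225 - 45*A^-4
  A^4 * (119*d^4 + d^6) = A^16 + 125*A^12 + 491*A^8 + 734*A^4 + 491 + 125*A^-4 + A^-8
  A^2 * (202*d^3 + 8*d^5) = -8*A^12 - 242*A^8 - 686*A^4 - 686 - 242*A^-4 - 8*A^-8
  A^0 * (224*d^2 + 28*d^4) = 28*A^8 + 336*A^4 + 616 + 336*A^-4 + 28*A^-8
  A^-2 * (156*d + 53*d^3 + d^5) = -A^8 - 58*A^4 - 325 - 325*A^-4 - 58*A^-8 - A^-12
  A^-4 * (57 + 59*d^2 + 4*d^4) = 4*A^4 + 75 + 199*A^-4 + 75*A^-8 + 4*A^-12
  A^-6 * (38*d + 7*d^3) = -7 - 59*A^-4 - 59*A^-8 - 7*A^-12
  A^-8 * (10*d^2) = 10*A^-4 + 20*A^-8 + 10*A^-12
  A^-10 * (d^3) = -A^-4 - 3*A^-8 - 3*A^-12 - A^-16
Summing the groups: <K> = -A^24 + 3*A^20 - 5*A^16 + 7*A^12 - 9*A^8 + 9*A^4 - 8 + 7*A^-4 - 4*A^-8 + 3*A^-12 - A^-16
Normalise by the writhe: (-A^3)^(-w) = (-A^3)^(4) = A^12, so f(A) = A^12 * <K> = -A^36 + 3*A^32 - 5*A^28 + 7*A^24 - 9*A^20 + 9*A^16 - 8*A^12 + 7*A^8 - 4*A^4 + 3 - A^-4.
Substitute A = t^(-1/4), i.e. A^e → t^(-e/4): V(t) = -t + 3 - 4*t^-1 + 7*t^-2 - 8*t^-3 + 9*t^-4 - 9*t^-5 + 7*t^-6 - 5*t^-7 + 3*t^-8 - t^-9

Answer: -t + 3 - 4*t^-1 + 7*t^-2 - 8*t^-3 + 9*t^-4 - 9*t^-5 + 7*t^-6 - 5*t^-7 + 3*t^-8 - t^-9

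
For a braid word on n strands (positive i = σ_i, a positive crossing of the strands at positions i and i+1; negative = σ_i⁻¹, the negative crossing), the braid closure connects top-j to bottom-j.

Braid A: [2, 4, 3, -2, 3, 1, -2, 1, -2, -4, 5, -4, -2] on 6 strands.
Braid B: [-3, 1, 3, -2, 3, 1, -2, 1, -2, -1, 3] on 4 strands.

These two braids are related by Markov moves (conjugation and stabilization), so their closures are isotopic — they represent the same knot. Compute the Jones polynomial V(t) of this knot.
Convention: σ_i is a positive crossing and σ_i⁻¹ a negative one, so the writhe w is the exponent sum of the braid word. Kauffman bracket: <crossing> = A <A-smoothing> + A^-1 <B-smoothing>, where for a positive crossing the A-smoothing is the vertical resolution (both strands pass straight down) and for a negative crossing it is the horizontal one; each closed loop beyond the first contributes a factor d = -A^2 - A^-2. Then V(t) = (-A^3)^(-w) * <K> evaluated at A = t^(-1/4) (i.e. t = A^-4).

t^4 - 2*t^3 + 3*t^2 - 4*t + 4 - 3*t^-1 + 3*t^-2 - t^-3

Derivation:
Markov-equivalent braids have isotopic closures, hence identical knot invariants. Strip the Markov moves from each word to reach a common short braid β, then compute V(t) once on β.
Braid A: s2 s4 s3 s2^-1 s3 s1 s2^-1 s1 s2^-1 s4^-1 s5 s4^-1 s2^-1 on 6 strands reduces by inverse Markov moves (closure unchanged at each step):
  Deconjugate: the word is γ·β·γ⁻¹ with γ = s2 s4 (prefix) and γ⁻¹ = s4^-1 s2^-1 (suffix); strip both.
  Destabilize: the word has the form β·s5 where s5 occurs only as the final letter (β ∈ B_5); drop it and the last strand → 5 strands.
  Destabilize: the word has the form β·s4^-1 where s4^-1 occurs only as the final letter (β ∈ B_4); drop it and the last strand → 4 strands.
Reduced to β = s3 s2^-1 s3 s1 s2^-1 s1 s2^-1 on 4 strands, 7 crossings.
Braid B: s3^-1 s1 s3 s2^-1 s3 s1 s2^-1 s1 s2^-1 s1^-1 s3 on 4 strands reduces by inverse Markov moves (closure unchanged at each step):
  Deconjugate: the word is γ·β·γ⁻¹ with γ = s3^-1 (prefix) and γ⁻¹ = s3 (suffix); strip both.
  Deconjugate: the word is γ·β·γ⁻¹ with γ = s1 (prefix) and γ⁻¹ = s1^-1 (suffix); strip both.
Reduced to β = s3 s2^-1 s3 s1 s2^-1 s1 s2^-1 on 4 strands, 7 crossings.
Both give the same β = s3 s2^-1 s3 s1 s2^-1 s1 s2^-1 on 4 strands, so one state sum suffices:
Braid: s3 s2^-1 s3 s1 s2^-1 s1 s2^-1 on 4 strands, 7 crossings.
Writhe w = (#positive) - (#negative) = 4 - 3 = 1.
State-sum expansion of <K>. There are 2^7 = 128 states.
Smooth each crossing (0=||, 1=⌣⌢); contribution A^(Σ sign_k(1-2s_k)) * d^(L-1).
Tabulate the states by total A-exponent and number of loops L (A-exp: L × count):
  A^7: L=5 ×1
  A^5: L=4 ×7
  A^3: L=3 ×21
  A^1: L=2 ×32, L=4 ×3
  A^-1: L=1 ×21, L=3 ×14
  A^-3: L=2 ×19, L=4 ×2
  A^-5: L=3 ×7
  A^-7: L=4 ×1
Each group contributes A^e * Σ count * d^(L-1):
Powers of d = -A^2 - A^-2: d^2 = A^4 + 2 + A^-4; d^3 = -A^6 - 3*A^2 - 3*A^-2 - A^-6; d^4 = A^8 + 4*A^4 + 6 + 4*A^-4 + A^-8.
  A^7 * (d^4) = A^15 + 4*A^11 + 6*A^7 + 4*A^3 + A^-1
  A^5 * (7*d^3) = -7*A^11 - 21*A^7 - 21*A^3 - 7*A^-1
  A^3 * (21*d^2) = 21*A^7 + 42*A^3 + 21*A^-1
  A^1 * (32*d + 3*d^3) = -3*A^7 - 41*A^3 - 41*A^-1 - 3*A^-5
  A^-1 * (21 + 14*d^2) = 14*A^3 + 49*A^-1 + 14*A^-5
  A^-3 * (19*d + 2*d^3) = -2*A^3 - 25*A^-1 - 25*A^-5 - 2*A^-9
  A^-5 * (7*d^2) = 7*A^-1 + 14*A^-5 + 7*A^-9
  A^-7 * (d^3) = -A^-1 - 3*A^-5 - 3*A^-9 - A^-13
Summing the groups: <K> = A^15 - 3*A^11 + 3*A^7 - 4*A^3 + 4*A^-1 - 3*A^-5 + 2*A^-9 - A^-13
Normalise by the writhe: (-A^3)^(-w) = (-A^3)^(-1) = -A^-3, so f(A) = -A^-3 * <K> = -A^12 + 3*A^8 - 3*A^4 + 4 - 4*A^-4 + 3*A^-8 - 2*A^-12 + A^-16.
Substitute A = t^(-1/4), i.e. A^e → t^(-e/4): V(t) = t^4 - 2*t^3 + 3*t^2 - 4*t + 4 - 3*t^-1 + 3*t^-2 - t^-3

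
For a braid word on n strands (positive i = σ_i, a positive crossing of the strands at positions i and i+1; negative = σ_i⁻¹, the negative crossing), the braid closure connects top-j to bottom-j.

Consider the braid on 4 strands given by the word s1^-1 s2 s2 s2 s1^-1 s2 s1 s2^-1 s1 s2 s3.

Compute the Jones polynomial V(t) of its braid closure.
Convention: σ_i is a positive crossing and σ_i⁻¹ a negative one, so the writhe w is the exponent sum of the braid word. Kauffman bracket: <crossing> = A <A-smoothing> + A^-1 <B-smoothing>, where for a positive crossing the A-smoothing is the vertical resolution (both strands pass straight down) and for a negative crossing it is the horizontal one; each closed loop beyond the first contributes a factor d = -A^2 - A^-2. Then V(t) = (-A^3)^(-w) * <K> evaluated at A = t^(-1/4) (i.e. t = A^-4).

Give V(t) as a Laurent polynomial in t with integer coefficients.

The presented braid s1^-1 s2 s2 s2 s1^-1 s2 s1 s2^-1 s1 s2 s3 on 4 strands reduces by inverse Markov moves (closure unchanged at each step):
  Destabilize: the word has the form β·s3 where s3 occurs only as the final letter (β ∈ B_3); drop it and the last strand → 3 strands.
Reduced to β = s1^-1 s2 s2 s2 s1^-1 s2 s1 s2^-1 s1 s2 on 3 strands, 10 crossings.
Compute on β:
Braid: s1^-1 s2 s2 s2 s1^-1 s2 s1 s2^-1 s1 s2 on 3 strands, 10 crossings.
Writhe w = (#positive) - (#negative) = 7 - 3 = 4.
Computing the Kauffman bracket via state sum. There are 2^10 = 1024 states.
Each crossing splits two ways (0=vertical, 1=horizontal). The state's weight is A^(#A-smoothings - #B-smoothings) * d^(loops - 1).
Tabulate the states by total A-exponent and number of loops L (A-exp: L × count):
  A^10: L=2 ×1
  A^8: L=1 ×5, L=3 ×5
  A^6: L=2 ×39, L=4 ×6
  A^4: L=1 ×34, L=3 ×85, L=5 ×1
  A^2: L=2 ×138, L=4 ×72
  A^0: L=1 ×48, L=3 ×167, L=5 ×37
  A^-2: L=2 ×91, L=4 ×109, L=6 ×10
  A^-4: L=3 ×82, L=5 ×37, L=7 ×1
  A^-6: L=4 ×40, L=6 ×5
  A^-8: L=5 ×10
  A^-10: L=6 ×1
Each group contributes A^e * Σ count * d^(L-1):
Powers of d = -A^2 - A^-2: d^2 = A^4 + 2 + A^-4; d^3 = -A^6 - 3*A^2 - 3*A^-2 - A^-6; d^4 = A^8 + 4*A^4 + 6 + 4*A^-4 + A^-8; d^5 = -A^10 - 5*A^6 - 10*A^2 - 10*A^-2 - 5*A^-6 - A^-10; d^6 = A^12 + 6*A^8 + 15*A^4 + 20 + 15*A^-4 + 6*A^-8 + A^-12.
  A^10 * (d) = -A^12 - A^8
  A^8 * (5 + 5*d^2) = 5*A^12 + 15*A^8 + 5*A^4
  A^6 * (39*d + 6*d^3) = -6*A^12 - 57*A^8 - 57*A^4 - 6
  A^4 * (34 + 85*d^2 + d^4) = A^12 + 89*A^8 + 210*A^4 + 89 + A^-4
  A^2 * (138*d + 72*d^3) = -72*A^8 - 354*A^4 - 354 - 72*A^-4
  A^0 * (48 + 167*d^2 + 37*d^4) = 37*A^8 + 315*A^4 + 604 + 315*A^-4 + 37*A^-8
  A^-2 * (91*d + 109*d^3 + 10*d^5) = -10*A^8 - 159*A^4 - 518 - 518*A^-4 - 159*A^-8 - 10*A^-12
  A^-4 * (82*d^2 + 37*d^4 + d^6) = A^8 + 43*A^4 + 245 + 406*A^-4 + 245*A^-8 + 43*A^-12 + A^-16
  A^-6 * (40*d^3 + 5*d^5) = -5*A^4 - 65 - 170*A^-4 - 170*A^-8 - 65*A^-12 - 5*A^-16
  A^-8 * (10*d^4) = 10 + 40*A^-4 + 60*A^-8 + 40*A^-12 + 10*A^-16
  A^-10 * (d^5) = -1 - 5*A^-4 - 10*A^-8 - 10*A^-12 - 5*A^-16 - A^-20
Summing the groups: <K> = -A^12 + 2*A^8 - 2*A^4 + 4 - 3*A^-4 + 3*A^-8 - 2*A^-12 + A^-16 - A^-20
Normalise by the writhe: (-A^3)^(-w) = (-A^3)^(-4) = A^-12, so f(A) = A^-12 * <K> = -1 + 2*A^-4 - 2*A^-8 + 4*A^-12 - 3*A^-16 + 3*A^-20 - 2*A^-24 + A^-28 - A^-32.
Substitute A = t^(-1/4), i.e. A^e → t^(-e/4): V(t) = -t^8 + t^7 - 2*t^6 + 3*t^5 - 3*t^4 + 4*t^3 - 2*t^2 + 2*t - 1

Answer: -t^8 + t^7 - 2*t^6 + 3*t^5 - 3*t^4 + 4*t^3 - 2*t^2 + 2*t - 1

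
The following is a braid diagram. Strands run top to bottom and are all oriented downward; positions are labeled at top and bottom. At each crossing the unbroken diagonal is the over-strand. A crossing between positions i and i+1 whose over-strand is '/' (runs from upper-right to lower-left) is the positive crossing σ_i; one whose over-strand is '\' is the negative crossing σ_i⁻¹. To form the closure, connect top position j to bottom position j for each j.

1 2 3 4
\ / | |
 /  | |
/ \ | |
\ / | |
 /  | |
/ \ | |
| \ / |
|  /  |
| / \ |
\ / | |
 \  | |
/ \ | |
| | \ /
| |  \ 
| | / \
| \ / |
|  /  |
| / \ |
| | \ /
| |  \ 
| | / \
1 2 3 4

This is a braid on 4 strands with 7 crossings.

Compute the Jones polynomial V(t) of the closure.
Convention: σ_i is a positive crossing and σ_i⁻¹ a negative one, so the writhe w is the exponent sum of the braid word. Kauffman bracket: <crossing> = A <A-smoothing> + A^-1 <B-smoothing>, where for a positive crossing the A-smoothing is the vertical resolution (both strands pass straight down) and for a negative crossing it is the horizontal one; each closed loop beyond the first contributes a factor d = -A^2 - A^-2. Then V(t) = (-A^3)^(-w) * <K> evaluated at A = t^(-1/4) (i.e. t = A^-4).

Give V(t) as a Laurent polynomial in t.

Reading the diagram top to bottom ('/'-over between positions i,i+1 = s_i, '\'-over = s_i^-1): braid word = s1 s1 s2 s1^-1 s3^-1 s2 s3^-1.
Braid: s1 s1 s2 s1^-1 s3^-1 s2 s3^-1 on 4 strands, 7 crossings.
Writhe w = (#positive) - (#negative) = 4 - 3 = 1.
Computing the Kauffman bracket via state sum. There are 2^7 = 128 states.
For each crossing: s=0 is the vertical smoothing, s=1 horizontal. Crossing k contributes A^(sign_k * (1 - 2*s_k)); loop factor d = -A^2 - A^-2.
Tabulate the states by total A-exponent and number of loops L (A-exp: L × count):
  A^7: L=3 ×1
  A^5: L=2 ×4, L=4 ×3
  A^3: L=1 ×5, L=3 ×15, L=5 ×1
  A^1: L=2 ×27, L=4 ×8
  A^-1: L=1 ×14, L=3 ×20, L=5 ×1
  A^-3: L=2 ×17, L=4 ×4
  A^-5: L=3 ×7
  A^-7: L=4 ×1
Each group contributes A^e * Σ count * d^(L-1):
Powers of d = -A^2 - A^-2: d^2 = A^4 + 2 + A^-4; d^3 = -A^6 - 3*A^2 - 3*A^-2 - A^-6; d^4 = A^8 + 4*A^4 + 6 + 4*A^-4 + A^-8.
  A^7 * (d^2) = A^11 + 2*A^7 + A^3
  A^5 * (4*d + 3*d^3) = -3*A^11 - 13*A^7 - 13*A^3 - 3*A^-1
  A^3 * (5 + 15*d^2 + d^4) = A^11 + 19*A^7 + 41*A^3 + 19*A^-1 + A^-5
  A^1 * (27*d + 8*d^3) = -8*A^7 - 51*A^3 - 51*A^-1 - 8*A^-5
  A^-1 * (14 + 20*d^2 + d^4) = A^7 + 24*A^3 + 60*A^-1 + 24*A^-5 + A^-9
  A^-3 * (17*d + 4*d^3) = -4*A^3 - 29*A^-1 - 29*A^-5 - 4*A^-9
  A^-5 * (7*d^2) = 7*A^-1 + 14*A^-5 + 7*A^-9
  A^-7 * (d^3) = -A^-1 - 3*A^-5 - 3*A^-9 - A^-13
Summing the groups: <K> = -A^11 + A^7 - 2*A^3 + 2*A^-1 - A^-5 + A^-9 - A^-13
Normalise by the writhe: (-A^3)^(-w) = (-A^3)^(-1) = -A^-3, so f(A) = -A^-3 * <K> = A^8 - A^4 + 2 - 2*A^-4 + A^-8 - A^-12 + A^-16.
Substitute A = t^(-1/4), i.e. A^e → t^(-e/4): V(t) = t^4 - t^3 + t^2 - 2*t + 2 - t^-1 + t^-2

Answer: t^4 - t^3 + t^2 - 2*t + 2 - t^-1 + t^-2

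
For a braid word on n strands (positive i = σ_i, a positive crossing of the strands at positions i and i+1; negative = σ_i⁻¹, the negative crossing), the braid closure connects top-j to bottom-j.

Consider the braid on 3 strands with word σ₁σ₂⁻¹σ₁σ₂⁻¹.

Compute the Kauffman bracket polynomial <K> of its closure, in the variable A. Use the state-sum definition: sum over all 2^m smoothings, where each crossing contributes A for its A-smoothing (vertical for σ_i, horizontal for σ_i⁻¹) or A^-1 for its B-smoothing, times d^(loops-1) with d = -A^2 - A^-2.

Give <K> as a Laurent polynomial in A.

Braid: s1 s2^-1 s1 s2^-1 on 3 strands, 4 crossings.
Writhe w = (#positive) - (#negative) = 2 - 2 = 0.
State-sum expansion of <K>. There are 2^4 = 16 states.
For each crossing: s=0 is the vertical smoothing, s=1 horizontal. Crossing k contributes A^(sign_k * (1 - 2*s_k)); loop factor d = -A^2 - A^-2.
  state 0000: A-exp=+0, loops=3, term = A^0 * d^2
  state 0001: A-exp=+2, loops=2, term = A^2 * d^1
  state 0010: A-exp=-2, loops=2, term = A^-2 * d^1
  state 0011: A-exp=+0, loops=1, term = A^0 * d^0
  state 0100: A-exp=+2, loops=2, term = A^2 * d^1
  state 0101: A-exp=+4, loops=3, term = A^4 * d^2
  state 0110: A-exp=+0, loops=1, term = A^0 * d^0
  state 0111: A-exp=+2, loops=2, term = A^2 * d^1
  state 1000: A-exp=-2, loops=2, term = A^-2 * d^1
  state 1001: A-exp=+0, loops=1, term = A^0 * d^0
  state 1010: A-exp=-4, loops=3, term = A^-4 * d^2
  state 1011: A-exp=-2, loops=2, term = A^-2 * d^1
  state 1100: A-exp=+0, loops=1, term = A^0 * d^0
  state 1101: A-exp=+2, loops=2, term = A^2 * d^1
  state 1110: A-exp=-2, loops=2, term = A^-2 * d^1
  state 1111: A-exp=+0, loops=1, term = A^0 * d^0
Collect the terms by A-exponent (count of states per loop number):
Powers of d = -A^2 - A^-2: d^2 = A^4 + 2 + A^-4.
  A^4 * (d^2) = A^8 + 2*A^4 + 1
  A^2 * (4*d) = -4*A^4 - 4
  A^0 * (5 + d^2) = A^4 + 7 + A^-4
  A^-2 * (4*d) = -4 - 4*A^-4
  A^-4 * (d^2) = 1 + 2*A^-4 + A^-8
Summing the groups: <K> = A^8 - A^4 + 1 - A^-4 + A^-8

Answer: A^8 - A^4 + 1 - A^-4 + A^-8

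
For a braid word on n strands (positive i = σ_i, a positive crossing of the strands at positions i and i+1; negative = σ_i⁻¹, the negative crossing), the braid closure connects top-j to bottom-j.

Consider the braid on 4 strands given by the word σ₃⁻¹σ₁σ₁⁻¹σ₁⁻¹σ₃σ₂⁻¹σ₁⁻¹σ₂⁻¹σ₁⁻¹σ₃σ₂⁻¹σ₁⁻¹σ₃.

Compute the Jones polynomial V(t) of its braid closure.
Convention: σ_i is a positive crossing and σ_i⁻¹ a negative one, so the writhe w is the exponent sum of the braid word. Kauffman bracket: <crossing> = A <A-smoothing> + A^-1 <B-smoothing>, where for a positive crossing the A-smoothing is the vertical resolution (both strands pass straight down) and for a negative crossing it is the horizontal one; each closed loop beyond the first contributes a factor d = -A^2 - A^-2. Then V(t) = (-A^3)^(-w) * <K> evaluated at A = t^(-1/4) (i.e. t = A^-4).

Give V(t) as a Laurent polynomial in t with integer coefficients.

The presented braid s3^-1 s1 s1^-1 s1^-1 s3 s2^-1 s1^-1 s2^-1 s1^-1 s3 s2^-1 s1^-1 s3 on 4 strands reduces by inverse Markov moves (closure unchanged at each step):
  Deconjugate: the word is γ·β·γ⁻¹ with γ = s3^-1 (prefix) and γ⁻¹ = s3 (suffix); strip both.
  Deconjugate: the word is γ·β·γ⁻¹ with γ = s1 (prefix) and γ⁻¹ = s1^-1 (suffix); strip both.
Reduced to β = s1^-1 s1^-1 s3 s2^-1 s1^-1 s2^-1 s1^-1 s3 s2^-1 on 4 strands, 9 crossings.
Compute on β:
Braid: s1^-1 s1^-1 s3 s2^-1 s1^-1 s2^-1 s1^-1 s3 s2^-1 on 4 strands, 9 crossings.
Writhe w = (#positive) - (#negative) = 2 - 7 = -5.
Enumerate smoothing states for the bracket polynomial. There are 2^9 = 512 states.
Each crossing splits two ways (0=vertical, 1=horizontal). The state's weight is A^(#A-smoothings - #B-smoothings) * d^(loops - 1).
Tabulate the states by total A-exponent and number of loops L (A-exp: L × count):
  A^9: L=3 ×1
  A^7: L=2 ×4, L=4 ×5
  A^5: L=1 ×4, L=3 ×26, L=5 ×6
  A^3: L=2 ×43, L=4 ×40, L=6 ×1
  A^1: L=1 ×23, L=3 ×92, L=5 ×11
  A^-1: L=2 ×91, L=4 ×34, L=6 ×1
  A^-3: L=1 ×32, L=3 ×48, L=5 ×4
  A^-5: L=2 ×28, L=4 ×8
  A^-7: L=3 ×9
  A^-9: L=4 ×1
Each group contributes A^e * Σ count * d^(L-1):
Powers of d = -A^2 - A^-2: d^2 = A^4 + 2 + A^-4; d^3 = -A^6 - 3*A^2 - 3*A^-2 - A^-6; d^4 = A^8 + 4*A^4 + 6 + 4*A^-4 + A^-8; d^5 = -A^10 - 5*A^6 - 10*A^2 - 10*A^-2 - 5*A^-6 - A^-10.
  A^9 * (d^2) = A^13 + 2*A^9 + A^5
  A^7 * (4*d + 5*d^3) = -5*A^13 - 19*A^9 - 19*A^5 - 5*A
  A^5 * (4 + 26*d^2 + 6*d^4) = 6*A^13 + 50*A^9 + 92*A^5 + 50*A + 6*A^-3
  A^3 * (43*d + 40*d^3 + d^5) = -A^13 - 45*A^9 - 173*A^5 - 173*A - 45*A^-3 - A^-7
  A^1 * (23 + 92*d^2 + 11*d^4) = 11*A^9 + 136*A^5 + 273*A + 136*A^-3 + 11*A^-7
  A^-1 * (91*d + 34*d^3 + d^5) = -A^9 - 39*A^5 - 203*A - 203*A^-3 - 39*A^-7 - A^-11
  A^-3 * (32 + 48*d^2 + 4*d^4) = 4*A^5 + 64*A + 152*A^-3 + 64*A^-7 + 4*A^-11
  A^-5 * (28*d + 8*d^3) = -8*A - 52*A^-3 - 52*A^-7 - 8*A^-11
  A^-7 * (9*d^2) = 9*A^-3 + 18*A^-7 + 9*A^-11
  A^-9 * (d^3) = -A^-3 - 3*A^-7 - 3*A^-11 - A^-15
Summing the groups: <K> = A^13 - 2*A^9 + 2*A^5 - 2*A + 2*A^-3 - 2*A^-7 + A^-11 - A^-15
Normalise by the writhe: (-A^3)^(-w) = (-A^3)^(5) = -A^15, so f(A) = -A^15 * <K> = -A^28 + 2*A^24 - 2*A^20 + 2*A^16 - 2*A^12 + 2*A^8 - A^4 + 1.
Substitute A = t^(-1/4), i.e. A^e → t^(-e/4): V(t) = 1 - t^-1 + 2*t^-2 - 2*t^-3 + 2*t^-4 - 2*t^-5 + 2*t^-6 - t^-7

Answer: 1 - t^-1 + 2*t^-2 - 2*t^-3 + 2*t^-4 - 2*t^-5 + 2*t^-6 - t^-7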